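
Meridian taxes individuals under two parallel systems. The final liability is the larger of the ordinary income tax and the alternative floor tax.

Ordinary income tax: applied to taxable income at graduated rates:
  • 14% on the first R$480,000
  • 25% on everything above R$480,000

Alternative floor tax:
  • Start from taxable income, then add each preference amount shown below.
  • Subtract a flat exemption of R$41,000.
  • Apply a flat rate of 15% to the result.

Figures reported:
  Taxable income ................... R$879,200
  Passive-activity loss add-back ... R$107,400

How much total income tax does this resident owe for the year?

Alternative floor tax:
  Adjusted income: R$879,200 + R$107,400 = R$986,600
  Less exemption R$41,000 → base R$945,600
  R$945,600 × 15% = R$141,840

Ordinary income tax:
  R$480,000 × 14% = R$67,200
  R$399,200 × 25% = R$99,800
  → R$167,000

R$167,000 > R$141,840, so the ordinary income tax governs.

R$167,000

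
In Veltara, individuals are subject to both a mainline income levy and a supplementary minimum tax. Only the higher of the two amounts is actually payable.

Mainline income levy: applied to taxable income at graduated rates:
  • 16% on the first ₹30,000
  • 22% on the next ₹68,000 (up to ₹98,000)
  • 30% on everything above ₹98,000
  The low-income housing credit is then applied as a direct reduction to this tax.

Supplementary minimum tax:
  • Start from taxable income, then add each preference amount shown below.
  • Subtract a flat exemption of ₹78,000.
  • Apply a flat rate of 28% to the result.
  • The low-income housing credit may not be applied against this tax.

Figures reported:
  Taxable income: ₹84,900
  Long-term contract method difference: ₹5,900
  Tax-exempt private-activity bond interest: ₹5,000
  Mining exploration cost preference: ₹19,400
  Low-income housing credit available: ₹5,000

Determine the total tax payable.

Mainline income levy:
  ₹30,000 × 16% = ₹4,800
  ₹54,900 × 22% = ₹12,078
  → ₹16,878
  Less low-income housing credit ₹5,000 → ₹11,878

Supplementary minimum tax:
  Adjusted income: ₹84,900 + ₹5,900 + ₹5,000 + ₹19,400 = ₹115,200
  Less exemption ₹78,000 → base ₹37,200
  ₹37,200 × 28% = ₹10,416

₹11,878 > ₹10,416, so the mainline income levy governs.

₹11,878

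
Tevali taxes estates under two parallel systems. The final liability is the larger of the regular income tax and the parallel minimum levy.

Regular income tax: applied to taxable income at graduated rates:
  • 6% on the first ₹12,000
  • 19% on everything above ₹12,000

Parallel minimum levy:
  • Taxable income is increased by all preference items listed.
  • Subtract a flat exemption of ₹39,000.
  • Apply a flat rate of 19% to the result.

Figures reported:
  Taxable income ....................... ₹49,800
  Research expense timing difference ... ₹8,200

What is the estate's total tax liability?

₹7,902

Regular income tax:
  ₹12,000 × 6% = ₹720
  ₹37,800 × 19% = ₹7,182
  → ₹7,902

Parallel minimum levy:
  Adjusted income: ₹49,800 + ₹8,200 = ₹58,000
  Less exemption ₹39,000 → base ₹19,000
  ₹19,000 × 19% = ₹3,610

₹7,902 > ₹3,610, so the regular income tax governs.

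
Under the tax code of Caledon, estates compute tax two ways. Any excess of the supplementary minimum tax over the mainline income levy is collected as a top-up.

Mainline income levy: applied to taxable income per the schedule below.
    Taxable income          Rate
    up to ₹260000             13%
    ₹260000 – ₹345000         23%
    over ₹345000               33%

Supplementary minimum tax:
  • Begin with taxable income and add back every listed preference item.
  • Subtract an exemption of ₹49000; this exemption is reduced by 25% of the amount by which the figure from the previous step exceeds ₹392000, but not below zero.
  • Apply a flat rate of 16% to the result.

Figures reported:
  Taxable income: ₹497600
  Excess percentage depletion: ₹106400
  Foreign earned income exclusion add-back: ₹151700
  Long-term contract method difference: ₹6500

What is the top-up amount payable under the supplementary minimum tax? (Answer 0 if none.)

Supplementary minimum tax:
  Adjusted income: ₹497600 + ₹106400 + ₹151700 + ₹6500 = ₹762200
  Exemption: 25% × (₹762200 − ₹392000) = ₹92550 ≥ ₹49000, so the exemption is fully phased out
  Base: ₹762200 − ₹0 = ₹762200
  ₹762200 × 16% = ₹121952

Mainline income levy:
  ₹260000 × 13% = ₹33800
  ₹85000 × 23% = ₹19550
  ₹152600 × 33% = ₹50358
  → ₹103708

Excess of supplementary minimum tax over mainline income levy: ₹121952 − ₹103708 = ₹18244.

₹18244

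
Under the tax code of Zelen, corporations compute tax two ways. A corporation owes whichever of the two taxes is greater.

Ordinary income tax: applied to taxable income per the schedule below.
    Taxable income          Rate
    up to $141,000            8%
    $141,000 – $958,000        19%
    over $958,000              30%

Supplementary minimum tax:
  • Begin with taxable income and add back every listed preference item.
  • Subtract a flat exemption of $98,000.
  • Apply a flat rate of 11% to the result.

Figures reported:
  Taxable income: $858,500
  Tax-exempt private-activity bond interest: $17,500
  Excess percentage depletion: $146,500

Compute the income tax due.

$147,605

Supplementary minimum tax:
  Adjusted income: $858,500 + $17,500 + $146,500 = $1,022,500
  Less exemption $98,000 → base $924,500
  $924,500 × 11% = $101,695

Ordinary income tax:
  $141,000 × 8% = $11,280
  $717,500 × 19% = $136,325
  → $147,605

$147,605 > $101,695, so the ordinary income tax governs.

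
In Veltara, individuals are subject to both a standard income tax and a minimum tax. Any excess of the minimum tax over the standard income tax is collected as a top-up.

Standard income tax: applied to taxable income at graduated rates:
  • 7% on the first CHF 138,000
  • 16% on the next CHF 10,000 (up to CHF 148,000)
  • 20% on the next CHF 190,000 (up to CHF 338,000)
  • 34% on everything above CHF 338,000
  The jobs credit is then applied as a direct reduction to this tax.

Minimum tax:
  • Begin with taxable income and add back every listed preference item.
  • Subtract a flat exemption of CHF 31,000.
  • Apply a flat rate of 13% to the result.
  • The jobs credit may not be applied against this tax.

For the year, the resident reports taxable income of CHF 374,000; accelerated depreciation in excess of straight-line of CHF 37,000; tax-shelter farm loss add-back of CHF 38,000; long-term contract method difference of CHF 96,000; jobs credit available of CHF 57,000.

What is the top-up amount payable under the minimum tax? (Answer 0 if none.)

CHF 62,320

Minimum tax:
  Adjusted income: CHF 374,000 + CHF 37,000 + CHF 38,000 + CHF 96,000 = CHF 545,000
  Less exemption CHF 31,000 → base CHF 514,000
  CHF 514,000 × 13% = CHF 66,820

Standard income tax:
  CHF 138,000 × 7% = CHF 9,660
  CHF 10,000 × 16% = CHF 1,600
  CHF 190,000 × 20% = CHF 38,000
  CHF 36,000 × 34% = CHF 12,240
  → CHF 61,500
  Less jobs credit CHF 57,000 → CHF 4,500

Excess of minimum tax over standard income tax: CHF 66,820 − CHF 4,500 = CHF 62,320.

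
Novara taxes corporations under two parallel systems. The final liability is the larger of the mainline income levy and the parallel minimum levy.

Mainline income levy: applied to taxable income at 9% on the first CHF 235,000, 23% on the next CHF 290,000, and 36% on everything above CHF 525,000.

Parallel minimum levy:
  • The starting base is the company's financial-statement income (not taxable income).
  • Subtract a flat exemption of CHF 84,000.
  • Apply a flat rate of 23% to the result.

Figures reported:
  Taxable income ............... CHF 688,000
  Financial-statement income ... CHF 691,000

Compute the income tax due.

CHF 146,530

Parallel minimum levy:
  Base (financial-statement income): CHF 691,000
  Less exemption CHF 84,000 → base CHF 607,000
  CHF 607,000 × 23% = CHF 139,610

Mainline income levy:
  CHF 235,000 × 9% = CHF 21,150
  CHF 290,000 × 23% = CHF 66,700
  CHF 163,000 × 36% = CHF 58,680
  → CHF 146,530

CHF 146,530 > CHF 139,610, so the mainline income levy governs.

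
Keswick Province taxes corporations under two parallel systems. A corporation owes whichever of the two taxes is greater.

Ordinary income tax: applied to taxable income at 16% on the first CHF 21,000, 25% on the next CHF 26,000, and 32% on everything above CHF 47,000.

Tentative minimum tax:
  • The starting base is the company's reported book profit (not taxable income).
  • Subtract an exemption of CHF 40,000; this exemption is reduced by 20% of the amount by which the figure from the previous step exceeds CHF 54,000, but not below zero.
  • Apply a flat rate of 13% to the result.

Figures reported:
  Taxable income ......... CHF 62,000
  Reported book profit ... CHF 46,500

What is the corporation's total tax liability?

Ordinary income tax:
  CHF 21,000 × 16% = CHF 3,360
  CHF 26,000 × 25% = CHF 6,500
  CHF 15,000 × 32% = CHF 4,800
  → CHF 14,660

Tentative minimum tax:
  Base (reported book profit): CHF 46,500
  Exemption: CHF 46,500 ≤ CHF 54,000, so full CHF 40,000 applies
  Base: CHF 46,500 − CHF 40,000 = CHF 6,500
  CHF 6,500 × 13% = CHF 845

CHF 14,660 > CHF 845, so the ordinary income tax governs.

CHF 14,660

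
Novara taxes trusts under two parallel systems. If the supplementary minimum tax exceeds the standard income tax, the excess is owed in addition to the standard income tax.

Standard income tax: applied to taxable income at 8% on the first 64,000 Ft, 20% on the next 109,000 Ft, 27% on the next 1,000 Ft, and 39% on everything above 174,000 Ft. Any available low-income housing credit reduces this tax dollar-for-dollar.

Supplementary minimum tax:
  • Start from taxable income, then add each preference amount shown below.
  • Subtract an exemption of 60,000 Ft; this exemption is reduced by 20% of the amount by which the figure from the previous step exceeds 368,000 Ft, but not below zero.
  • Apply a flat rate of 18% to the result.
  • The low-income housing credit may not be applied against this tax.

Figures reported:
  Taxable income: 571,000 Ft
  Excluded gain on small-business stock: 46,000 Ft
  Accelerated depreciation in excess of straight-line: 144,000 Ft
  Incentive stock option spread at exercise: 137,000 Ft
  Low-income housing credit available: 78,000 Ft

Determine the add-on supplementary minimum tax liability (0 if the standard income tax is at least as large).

57,620 Ft

Standard income tax:
  64,000 Ft × 8% = 5,120 Ft
  109,000 Ft × 20% = 21,800 Ft
  1,000 Ft × 27% = 270 Ft
  397,000 Ft × 39% = 154,830 Ft
  → 182,020 Ft
  Less low-income housing credit 78,000 Ft → 104,020 Ft

Supplementary minimum tax:
  Adjusted income: 571,000 Ft + 46,000 Ft + 144,000 Ft + 137,000 Ft = 898,000 Ft
  Exemption: 20% × (898,000 Ft − 368,000 Ft) = 106,000 Ft ≥ 60,000 Ft, so the exemption is fully phased out
  Base: 898,000 Ft − 0 Ft = 898,000 Ft
  898,000 Ft × 18% = 161,640 Ft

Excess of supplementary minimum tax over standard income tax: 161,640 Ft − 104,020 Ft = 57,620 Ft.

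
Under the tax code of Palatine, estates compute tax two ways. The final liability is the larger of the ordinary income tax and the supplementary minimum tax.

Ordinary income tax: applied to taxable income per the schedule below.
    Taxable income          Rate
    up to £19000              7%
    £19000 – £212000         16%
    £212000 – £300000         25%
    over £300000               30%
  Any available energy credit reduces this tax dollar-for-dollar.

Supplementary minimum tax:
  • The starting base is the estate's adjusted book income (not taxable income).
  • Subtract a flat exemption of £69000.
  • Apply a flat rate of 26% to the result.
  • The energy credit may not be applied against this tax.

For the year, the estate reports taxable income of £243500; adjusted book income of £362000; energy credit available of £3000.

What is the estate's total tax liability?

£76180

Ordinary income tax:
  £19000 × 7% = £1330
  £193000 × 16% = £30880
  £31500 × 25% = £7875
  → £40085
  Less energy credit £3000 → £37085

Supplementary minimum tax:
  Base (adjusted book income): £362000
  Less exemption £69000 → base £293000
  £293000 × 26% = £76180

£76180 > £37085, so the supplementary minimum tax is the binding amount.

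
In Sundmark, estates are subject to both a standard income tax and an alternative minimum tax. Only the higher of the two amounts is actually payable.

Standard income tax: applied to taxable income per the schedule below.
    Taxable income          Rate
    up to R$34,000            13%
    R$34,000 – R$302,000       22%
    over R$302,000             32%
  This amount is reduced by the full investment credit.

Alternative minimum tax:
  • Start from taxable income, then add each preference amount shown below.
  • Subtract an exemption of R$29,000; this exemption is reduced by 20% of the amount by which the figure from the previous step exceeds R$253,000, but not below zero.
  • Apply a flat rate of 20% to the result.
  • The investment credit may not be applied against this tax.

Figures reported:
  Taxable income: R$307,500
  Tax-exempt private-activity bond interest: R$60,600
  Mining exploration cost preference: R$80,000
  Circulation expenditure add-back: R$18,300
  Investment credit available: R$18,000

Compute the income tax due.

Alternative minimum tax:
  Adjusted income: R$307,500 + R$60,600 + R$80,000 + R$18,300 = R$466,400
  Exemption: 20% × (R$466,400 − R$253,000) = R$42,680 ≥ R$29,000, so the exemption is fully phased out
  Base: R$466,400 − R$0 = R$466,400
  R$466,400 × 20% = R$93,280

Standard income tax:
  R$34,000 × 13% = R$4,420
  R$268,000 × 22% = R$58,960
  R$5,500 × 32% = R$1,760
  → R$65,140
  Less investment credit R$18,000 → R$47,140

R$93,280 > R$47,140, so the alternative minimum tax is the binding amount.

R$93,280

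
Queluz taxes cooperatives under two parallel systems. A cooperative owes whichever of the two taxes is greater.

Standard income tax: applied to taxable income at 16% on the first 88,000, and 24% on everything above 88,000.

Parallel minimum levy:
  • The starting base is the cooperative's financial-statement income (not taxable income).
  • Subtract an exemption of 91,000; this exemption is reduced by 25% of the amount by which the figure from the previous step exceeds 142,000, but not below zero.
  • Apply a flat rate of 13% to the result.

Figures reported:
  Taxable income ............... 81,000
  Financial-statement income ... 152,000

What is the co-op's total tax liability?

Parallel minimum levy:
  Base (financial-statement income): 152,000
  Exemption: 91,000 − 25% × (152,000 − 142,000) = 91,000 − 2,500 = 88,500
  Base: 152,000 − 88,500 = 63,500
  63,500 × 13% = 8,255

Standard income tax:
  81,000 × 16% = 12,960

12,960 > 8,255, so the standard income tax governs.

12,960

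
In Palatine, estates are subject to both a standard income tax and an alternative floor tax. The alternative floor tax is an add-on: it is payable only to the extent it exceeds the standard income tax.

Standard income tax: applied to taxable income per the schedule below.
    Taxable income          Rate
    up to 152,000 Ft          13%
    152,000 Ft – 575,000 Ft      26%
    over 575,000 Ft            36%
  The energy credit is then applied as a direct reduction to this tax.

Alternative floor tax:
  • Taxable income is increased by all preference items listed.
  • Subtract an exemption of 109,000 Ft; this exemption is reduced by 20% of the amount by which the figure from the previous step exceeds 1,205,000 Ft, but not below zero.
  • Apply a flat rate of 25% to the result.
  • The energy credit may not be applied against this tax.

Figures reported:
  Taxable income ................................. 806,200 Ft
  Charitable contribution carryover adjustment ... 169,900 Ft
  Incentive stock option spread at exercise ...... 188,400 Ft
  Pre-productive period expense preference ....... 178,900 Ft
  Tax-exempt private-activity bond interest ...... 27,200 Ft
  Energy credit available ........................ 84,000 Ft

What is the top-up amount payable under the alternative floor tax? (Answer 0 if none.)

Standard income tax:
  152,000 Ft × 13% = 19,760 Ft
  423,000 Ft × 26% = 109,980 Ft
  231,200 Ft × 36% = 83,232 Ft
  → 212,972 Ft
  Less energy credit 84,000 Ft → 128,972 Ft

Alternative floor tax:
  Adjusted income: 806,200 Ft + 169,900 Ft + 188,400 Ft + 178,900 Ft + 27,200 Ft = 1,370,600 Ft
  Exemption: 109,000 Ft − 20% × (1,370,600 Ft − 1,205,000 Ft) = 109,000 Ft − 33,120 Ft = 75,880 Ft
  Base: 1,370,600 Ft − 75,880 Ft = 1,294,720 Ft
  1,294,720 Ft × 25% = 323,680 Ft

Excess of alternative floor tax over standard income tax: 323,680 Ft − 128,972 Ft = 194,708 Ft.

194,708 Ft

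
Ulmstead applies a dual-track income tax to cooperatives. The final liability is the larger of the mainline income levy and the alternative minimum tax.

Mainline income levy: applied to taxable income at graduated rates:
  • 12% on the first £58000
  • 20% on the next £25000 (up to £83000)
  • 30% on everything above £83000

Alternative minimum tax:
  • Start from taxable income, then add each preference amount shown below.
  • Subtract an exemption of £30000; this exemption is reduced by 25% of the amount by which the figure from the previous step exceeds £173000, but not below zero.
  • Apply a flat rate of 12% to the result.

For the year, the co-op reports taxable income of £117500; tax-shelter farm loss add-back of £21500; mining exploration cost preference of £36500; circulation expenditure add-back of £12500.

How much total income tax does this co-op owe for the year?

Alternative minimum tax:
  Adjusted income: £117500 + £21500 + £36500 + £12500 = £188000
  Exemption: £30000 − 25% × (£188000 − £173000) = £30000 − £3750 = £26250
  Base: £188000 − £26250 = £161750
  £161750 × 12% = £19410

Mainline income levy:
  £58000 × 12% = £6960
  £25000 × 20% = £5000
  £34500 × 30% = £10350
  → £22310

£22310 > £19410, so the mainline income levy governs.

£22310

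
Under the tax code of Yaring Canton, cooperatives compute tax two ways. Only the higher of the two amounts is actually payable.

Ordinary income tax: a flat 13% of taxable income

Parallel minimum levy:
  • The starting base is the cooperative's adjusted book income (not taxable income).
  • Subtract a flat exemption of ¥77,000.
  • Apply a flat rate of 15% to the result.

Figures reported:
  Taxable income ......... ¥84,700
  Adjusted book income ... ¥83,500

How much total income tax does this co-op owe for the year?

¥11,011

Ordinary income tax:
  ¥84,700 × 13% = ¥11,011

Parallel minimum levy:
  Base (adjusted book income): ¥83,500
  Less exemption ¥77,000 → base ¥6,500
  ¥6,500 × 15% = ¥975

¥11,011 > ¥975, so the ordinary income tax governs.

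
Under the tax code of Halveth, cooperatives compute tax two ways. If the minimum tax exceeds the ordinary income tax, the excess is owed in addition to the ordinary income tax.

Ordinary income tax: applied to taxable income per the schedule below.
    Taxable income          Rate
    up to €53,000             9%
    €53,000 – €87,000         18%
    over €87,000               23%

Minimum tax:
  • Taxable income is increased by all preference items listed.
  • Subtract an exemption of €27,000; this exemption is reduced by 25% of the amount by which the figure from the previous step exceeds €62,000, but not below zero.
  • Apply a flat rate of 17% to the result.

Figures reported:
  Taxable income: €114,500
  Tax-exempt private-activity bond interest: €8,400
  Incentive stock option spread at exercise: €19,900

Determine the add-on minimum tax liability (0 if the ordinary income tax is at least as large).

€5,905

Ordinary income tax:
  €53,000 × 9% = €4,770
  €34,000 × 18% = €6,120
  €27,500 × 23% = €6,325
  → €17,215

Minimum tax:
  Adjusted income: €114,500 + €8,400 + €19,900 = €142,800
  Exemption: €27,000 − 25% × (€142,800 − €62,000) = €27,000 − €20,200 = €6,800
  Base: €142,800 − €6,800 = €136,000
  €136,000 × 17% = €23,120

Excess of minimum tax over ordinary income tax: €23,120 − €17,215 = €5,905.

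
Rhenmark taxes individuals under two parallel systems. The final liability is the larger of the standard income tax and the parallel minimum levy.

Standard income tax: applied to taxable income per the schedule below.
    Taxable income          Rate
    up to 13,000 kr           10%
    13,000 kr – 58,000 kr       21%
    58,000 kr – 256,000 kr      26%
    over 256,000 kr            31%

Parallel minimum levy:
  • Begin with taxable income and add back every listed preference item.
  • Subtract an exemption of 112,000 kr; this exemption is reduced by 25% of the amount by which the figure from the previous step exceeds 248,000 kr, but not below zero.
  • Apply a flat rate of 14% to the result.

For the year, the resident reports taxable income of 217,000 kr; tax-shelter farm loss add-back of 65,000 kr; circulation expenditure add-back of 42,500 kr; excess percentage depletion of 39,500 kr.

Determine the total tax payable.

52,090 kr

Parallel minimum levy:
  Adjusted income: 217,000 kr + 65,000 kr + 42,500 kr + 39,500 kr = 364,000 kr
  Exemption: 112,000 kr − 25% × (364,000 kr − 248,000 kr) = 112,000 kr − 29,000 kr = 83,000 kr
  Base: 364,000 kr − 83,000 kr = 281,000 kr
  281,000 kr × 14% = 39,340 kr

Standard income tax:
  13,000 kr × 10% = 1,300 kr
  45,000 kr × 21% = 9,450 kr
  159,000 kr × 26% = 41,340 kr
  → 52,090 kr

52,090 kr > 39,340 kr, so the standard income tax governs.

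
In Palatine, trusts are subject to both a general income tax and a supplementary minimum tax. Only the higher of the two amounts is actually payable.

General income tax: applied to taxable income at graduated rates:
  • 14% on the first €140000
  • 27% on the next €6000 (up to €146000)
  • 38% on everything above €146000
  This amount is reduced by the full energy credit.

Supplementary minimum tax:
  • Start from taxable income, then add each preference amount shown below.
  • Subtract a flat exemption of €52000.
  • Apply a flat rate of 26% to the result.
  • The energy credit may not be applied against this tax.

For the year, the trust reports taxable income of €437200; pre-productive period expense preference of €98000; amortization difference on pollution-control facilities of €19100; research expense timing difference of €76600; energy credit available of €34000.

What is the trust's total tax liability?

€150514

General income tax:
  €140000 × 14% = €19600
  €6000 × 27% = €1620
  €291200 × 38% = €110656
  → €131876
  Less energy credit €34000 → €97876

Supplementary minimum tax:
  Adjusted income: €437200 + €98000 + €19100 + €76600 = €630900
  Less exemption €52000 → base €578900
  €578900 × 26% = €150514

€150514 > €97876, so the supplementary minimum tax is the binding amount.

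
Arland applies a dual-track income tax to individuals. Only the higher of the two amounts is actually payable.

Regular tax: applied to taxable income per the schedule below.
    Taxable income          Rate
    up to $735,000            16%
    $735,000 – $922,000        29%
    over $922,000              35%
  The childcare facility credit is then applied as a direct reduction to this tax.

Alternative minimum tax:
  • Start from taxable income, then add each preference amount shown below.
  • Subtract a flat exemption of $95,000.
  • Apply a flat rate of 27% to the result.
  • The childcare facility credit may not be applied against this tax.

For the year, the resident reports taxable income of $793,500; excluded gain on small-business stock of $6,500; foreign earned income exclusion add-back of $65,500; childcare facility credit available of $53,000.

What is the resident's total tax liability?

$208,035

Regular tax:
  $735,000 × 16% = $117,600
  $58,500 × 29% = $16,965
  → $134,565
  Less childcare facility credit $53,000 → $81,565

Alternative minimum tax:
  Adjusted income: $793,500 + $6,500 + $65,500 = $865,500
  Less exemption $95,000 → base $770,500
  $770,500 × 27% = $208,035

$208,035 > $81,565, so the alternative minimum tax is the binding amount.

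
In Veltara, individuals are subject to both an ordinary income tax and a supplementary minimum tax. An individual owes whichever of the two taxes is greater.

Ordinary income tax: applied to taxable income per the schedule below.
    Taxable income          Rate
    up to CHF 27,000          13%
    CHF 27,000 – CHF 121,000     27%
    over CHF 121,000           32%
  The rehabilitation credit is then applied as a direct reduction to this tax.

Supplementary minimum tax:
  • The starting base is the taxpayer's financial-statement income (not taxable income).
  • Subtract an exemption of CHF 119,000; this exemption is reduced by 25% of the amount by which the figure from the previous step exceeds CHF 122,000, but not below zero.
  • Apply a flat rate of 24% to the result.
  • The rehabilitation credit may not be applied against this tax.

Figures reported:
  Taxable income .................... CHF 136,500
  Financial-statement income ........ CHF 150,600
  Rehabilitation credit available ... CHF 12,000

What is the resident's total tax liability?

Ordinary income tax:
  CHF 27,000 × 13% = CHF 3,510
  CHF 94,000 × 27% = CHF 25,380
  CHF 15,500 × 32% = CHF 4,960
  → CHF 33,850
  Less rehabilitation credit CHF 12,000 → CHF 21,850

Supplementary minimum tax:
  Base (financial-statement income): CHF 150,600
  Exemption: CHF 119,000 − 25% × (CHF 150,600 − CHF 122,000) = CHF 119,000 − CHF 7,150 = CHF 111,850
  Base: CHF 150,600 − CHF 111,850 = CHF 38,750
  CHF 38,750 × 24% = CHF 9,300

CHF 21,850 > CHF 9,300, so the ordinary income tax governs.

CHF 21,850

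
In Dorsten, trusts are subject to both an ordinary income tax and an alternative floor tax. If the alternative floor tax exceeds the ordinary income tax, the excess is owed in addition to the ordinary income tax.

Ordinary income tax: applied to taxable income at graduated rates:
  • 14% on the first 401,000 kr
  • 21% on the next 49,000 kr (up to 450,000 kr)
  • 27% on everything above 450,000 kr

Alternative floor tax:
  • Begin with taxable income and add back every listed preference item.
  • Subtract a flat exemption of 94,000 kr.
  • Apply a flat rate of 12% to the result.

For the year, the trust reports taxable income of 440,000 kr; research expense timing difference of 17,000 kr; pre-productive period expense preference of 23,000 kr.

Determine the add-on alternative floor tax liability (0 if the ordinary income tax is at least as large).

Ordinary income tax:
  401,000 kr × 14% = 56,140 kr
  39,000 kr × 21% = 8,190 kr
  → 64,330 kr

Alternative floor tax:
  Adjusted income: 440,000 kr + 17,000 kr + 23,000 kr = 480,000 kr
  Less exemption 94,000 kr → base 386,000 kr
  386,000 kr × 12% = 46,320 kr

46,320 kr ≤ 64,330 kr, so no add-on is due.

0 kr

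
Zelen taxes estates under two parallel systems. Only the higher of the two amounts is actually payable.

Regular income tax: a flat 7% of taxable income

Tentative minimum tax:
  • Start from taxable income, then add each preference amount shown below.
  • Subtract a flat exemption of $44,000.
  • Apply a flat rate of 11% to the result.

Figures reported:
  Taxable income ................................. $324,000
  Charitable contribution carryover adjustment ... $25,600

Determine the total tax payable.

$33,616

Regular income tax:
  $324,000 × 7% = $22,680

Tentative minimum tax:
  Adjusted income: $324,000 + $25,600 = $349,600
  Less exemption $44,000 → base $305,600
  $305,600 × 11% = $33,616

$33,616 > $22,680, so the tentative minimum tax is the binding amount.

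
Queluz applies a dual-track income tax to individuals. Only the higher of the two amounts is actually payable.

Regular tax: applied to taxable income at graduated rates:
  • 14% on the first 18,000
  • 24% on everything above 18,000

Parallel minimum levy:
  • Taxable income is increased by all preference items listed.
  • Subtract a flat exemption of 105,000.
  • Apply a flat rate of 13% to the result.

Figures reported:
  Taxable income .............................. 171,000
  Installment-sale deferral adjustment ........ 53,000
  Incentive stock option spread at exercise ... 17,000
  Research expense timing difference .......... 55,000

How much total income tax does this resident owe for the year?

39,240

Parallel minimum levy:
  Adjusted income: 171,000 + 53,000 + 17,000 + 55,000 = 296,000
  Less exemption 105,000 → base 191,000
  191,000 × 13% = 24,830

Regular tax:
  18,000 × 14% = 2,520
  153,000 × 24% = 36,720
  → 39,240

39,240 > 24,830, so the regular tax governs.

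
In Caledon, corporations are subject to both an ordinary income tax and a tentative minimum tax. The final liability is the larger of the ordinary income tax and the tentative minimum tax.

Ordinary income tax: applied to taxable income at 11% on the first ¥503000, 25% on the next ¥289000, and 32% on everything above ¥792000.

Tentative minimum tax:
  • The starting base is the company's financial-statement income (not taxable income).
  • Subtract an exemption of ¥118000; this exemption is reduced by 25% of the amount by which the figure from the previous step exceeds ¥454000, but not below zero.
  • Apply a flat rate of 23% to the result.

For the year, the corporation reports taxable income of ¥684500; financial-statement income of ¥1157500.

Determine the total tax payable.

¥266225

Ordinary income tax:
  ¥503000 × 11% = ¥55330
  ¥181500 × 25% = ¥45375
  → ¥100705

Tentative minimum tax:
  Base (financial-statement income): ¥1157500
  Exemption: 25% × (¥1157500 − ¥454000) = ¥175875 ≥ ¥118000, so the exemption is fully phased out
  Base: ¥1157500 − ¥0 = ¥1157500
  ¥1157500 × 23% = ¥266225

¥266225 > ¥100705, so the tentative minimum tax is the binding amount.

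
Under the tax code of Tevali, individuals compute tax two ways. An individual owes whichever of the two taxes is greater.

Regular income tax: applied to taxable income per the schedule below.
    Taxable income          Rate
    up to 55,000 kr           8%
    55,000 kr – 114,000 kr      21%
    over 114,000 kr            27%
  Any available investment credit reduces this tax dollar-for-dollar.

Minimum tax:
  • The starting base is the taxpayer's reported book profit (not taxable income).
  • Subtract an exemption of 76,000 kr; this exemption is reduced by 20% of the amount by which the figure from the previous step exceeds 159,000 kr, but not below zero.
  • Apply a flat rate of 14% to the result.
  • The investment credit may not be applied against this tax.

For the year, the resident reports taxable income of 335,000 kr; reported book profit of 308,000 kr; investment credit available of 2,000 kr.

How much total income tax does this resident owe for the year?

Regular income tax:
  55,000 kr × 8% = 4,400 kr
  59,000 kr × 21% = 12,390 kr
  221,000 kr × 27% = 59,670 kr
  → 76,460 kr
  Less investment credit 2,000 kr → 74,460 kr

Minimum tax:
  Base (reported book profit): 308,000 kr
  Exemption: 76,000 kr − 20% × (308,000 kr − 159,000 kr) = 76,000 kr − 29,800 kr = 46,200 kr
  Base: 308,000 kr − 46,200 kr = 261,800 kr
  261,800 kr × 14% = 36,652 kr

74,460 kr > 36,652 kr, so the regular income tax governs.

74,460 kr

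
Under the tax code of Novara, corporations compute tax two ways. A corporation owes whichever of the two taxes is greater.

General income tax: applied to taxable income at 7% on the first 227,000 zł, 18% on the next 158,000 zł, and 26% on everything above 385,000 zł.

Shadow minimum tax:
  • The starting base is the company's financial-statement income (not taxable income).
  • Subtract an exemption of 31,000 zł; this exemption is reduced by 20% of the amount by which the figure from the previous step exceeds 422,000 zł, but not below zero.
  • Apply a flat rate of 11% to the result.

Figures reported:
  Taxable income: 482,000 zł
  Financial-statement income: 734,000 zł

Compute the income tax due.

General income tax:
  227,000 zł × 7% = 15,890 zł
  158,000 zł × 18% = 28,440 zł
  97,000 zł × 26% = 25,220 zł
  → 69,550 zł

Shadow minimum tax:
  Base (financial-statement income): 734,000 zł
  Exemption: 20% × (734,000 zł − 422,000 zł) = 62,400 zł ≥ 31,000 zł, so the exemption is fully phased out
  Base: 734,000 zł − 0 zł = 734,000 zł
  734,000 zł × 11% = 80,740 zł

80,740 zł > 69,550 zł, so the shadow minimum tax is the binding amount.

80,740 zł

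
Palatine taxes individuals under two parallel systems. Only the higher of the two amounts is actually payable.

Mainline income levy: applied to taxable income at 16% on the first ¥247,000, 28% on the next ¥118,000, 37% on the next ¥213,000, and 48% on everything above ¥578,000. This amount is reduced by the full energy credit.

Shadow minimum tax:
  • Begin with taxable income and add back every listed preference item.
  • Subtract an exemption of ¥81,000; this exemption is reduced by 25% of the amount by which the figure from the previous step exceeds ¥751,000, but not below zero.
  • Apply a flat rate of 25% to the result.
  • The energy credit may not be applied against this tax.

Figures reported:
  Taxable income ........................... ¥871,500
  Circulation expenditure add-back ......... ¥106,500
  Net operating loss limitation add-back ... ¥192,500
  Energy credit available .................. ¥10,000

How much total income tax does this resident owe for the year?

¥292,625

Mainline income levy:
  ¥247,000 × 16% = ¥39,520
  ¥118,000 × 28% = ¥33,040
  ¥213,000 × 37% = ¥78,810
  ¥293,500 × 48% = ¥140,880
  → ¥292,250
  Less energy credit ¥10,000 → ¥282,250

Shadow minimum tax:
  Adjusted income: ¥871,500 + ¥106,500 + ¥192,500 = ¥1,170,500
  Exemption: 25% × (¥1,170,500 − ¥751,000) = ¥104,875 ≥ ¥81,000, so the exemption is fully phased out
  Base: ¥1,170,500 − ¥0 = ¥1,170,500
  ¥1,170,500 × 25% = ¥292,625

¥292,625 > ¥282,250, so the shadow minimum tax is the binding amount.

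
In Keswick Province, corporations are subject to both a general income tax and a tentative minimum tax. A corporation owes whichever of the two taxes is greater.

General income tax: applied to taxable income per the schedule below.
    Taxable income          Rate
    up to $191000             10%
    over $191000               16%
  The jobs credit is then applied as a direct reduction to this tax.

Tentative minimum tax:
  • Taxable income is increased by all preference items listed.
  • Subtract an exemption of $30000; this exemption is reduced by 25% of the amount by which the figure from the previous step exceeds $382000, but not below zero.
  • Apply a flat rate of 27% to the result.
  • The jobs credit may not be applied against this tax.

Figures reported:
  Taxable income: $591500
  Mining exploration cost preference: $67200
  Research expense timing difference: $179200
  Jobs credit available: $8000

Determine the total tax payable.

$226233

General income tax:
  $191000 × 10% = $19100
  $400500 × 16% = $64080
  → $83180
  Less jobs credit $8000 → $75180

Tentative minimum tax:
  Adjusted income: $591500 + $67200 + $179200 = $837900
  Exemption: 25% × ($837900 − $382000) = $113975 ≥ $30000, so the exemption is fully phased out
  Base: $837900 − $0 = $837900
  $837900 × 27% = $226233

$226233 > $75180, so the tentative minimum tax is the binding amount.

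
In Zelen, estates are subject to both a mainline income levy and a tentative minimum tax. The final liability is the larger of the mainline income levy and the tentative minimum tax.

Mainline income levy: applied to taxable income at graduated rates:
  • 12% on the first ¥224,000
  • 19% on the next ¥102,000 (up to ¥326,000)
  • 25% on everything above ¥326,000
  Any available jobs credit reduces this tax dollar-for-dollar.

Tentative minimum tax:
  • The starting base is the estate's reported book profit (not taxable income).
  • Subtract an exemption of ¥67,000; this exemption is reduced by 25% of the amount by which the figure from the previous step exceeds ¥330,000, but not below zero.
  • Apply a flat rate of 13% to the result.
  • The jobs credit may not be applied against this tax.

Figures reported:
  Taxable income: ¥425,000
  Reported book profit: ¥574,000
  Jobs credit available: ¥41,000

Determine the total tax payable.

¥73,840

Tentative minimum tax:
  Base (reported book profit): ¥574,000
  Exemption: ¥67,000 − 25% × (¥574,000 − ¥330,000) = ¥67,000 − ¥61,000 = ¥6,000
  Base: ¥574,000 − ¥6,000 = ¥568,000
  ¥568,000 × 13% = ¥73,840

Mainline income levy:
  ¥224,000 × 12% = ¥26,880
  ¥102,000 × 19% = ¥19,380
  ¥99,000 × 25% = ¥24,750
  → ¥71,010
  Less jobs credit ¥41,000 → ¥30,010

¥73,840 > ¥30,010, so the tentative minimum tax is the binding amount.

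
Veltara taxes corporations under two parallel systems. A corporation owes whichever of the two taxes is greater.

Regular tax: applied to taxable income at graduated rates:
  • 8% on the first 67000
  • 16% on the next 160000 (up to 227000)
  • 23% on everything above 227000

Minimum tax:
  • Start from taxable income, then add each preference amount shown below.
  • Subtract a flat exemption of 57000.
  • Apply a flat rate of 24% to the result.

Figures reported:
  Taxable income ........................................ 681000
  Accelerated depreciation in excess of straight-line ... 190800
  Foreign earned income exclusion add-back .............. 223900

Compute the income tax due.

249288

Minimum tax:
  Adjusted income: 681000 + 190800 + 223900 = 1095700
  Less exemption 57000 → base 1038700
  1038700 × 24% = 249288

Regular tax:
  67000 × 8% = 5360
  160000 × 16% = 25600
  454000 × 23% = 104420
  → 135380

249288 > 135380, so the minimum tax is the binding amount.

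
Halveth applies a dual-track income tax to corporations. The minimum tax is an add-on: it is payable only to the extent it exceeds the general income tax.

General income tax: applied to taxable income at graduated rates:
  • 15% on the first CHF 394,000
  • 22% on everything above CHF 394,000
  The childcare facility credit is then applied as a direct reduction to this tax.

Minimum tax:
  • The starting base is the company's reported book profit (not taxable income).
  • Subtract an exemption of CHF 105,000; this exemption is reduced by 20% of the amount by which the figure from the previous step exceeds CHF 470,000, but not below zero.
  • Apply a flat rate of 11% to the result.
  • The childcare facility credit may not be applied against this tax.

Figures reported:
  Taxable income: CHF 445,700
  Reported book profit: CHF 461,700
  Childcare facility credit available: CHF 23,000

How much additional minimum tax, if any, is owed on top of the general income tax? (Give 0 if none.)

CHF 0

General income tax:
  CHF 394,000 × 15% = CHF 59,100
  CHF 51,700 × 22% = CHF 11,374
  → CHF 70,474
  Less childcare facility credit CHF 23,000 → CHF 47,474

Minimum tax:
  Base (reported book profit): CHF 461,700
  Exemption: CHF 461,700 ≤ CHF 470,000, so full CHF 105,000 applies
  Base: CHF 461,700 − CHF 105,000 = CHF 356,700
  CHF 356,700 × 11% = CHF 39,237

CHF 39,237 ≤ CHF 47,474, so no add-on is due.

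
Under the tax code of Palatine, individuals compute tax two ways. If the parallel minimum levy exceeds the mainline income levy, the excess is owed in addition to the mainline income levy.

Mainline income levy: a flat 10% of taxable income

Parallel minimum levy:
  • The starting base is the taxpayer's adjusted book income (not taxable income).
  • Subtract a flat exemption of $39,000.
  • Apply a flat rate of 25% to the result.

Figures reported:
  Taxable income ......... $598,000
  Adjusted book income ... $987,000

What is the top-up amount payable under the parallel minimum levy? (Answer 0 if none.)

$177,200

Parallel minimum levy:
  Base (adjusted book income): $987,000
  Less exemption $39,000 → base $948,000
  $948,000 × 25% = $237,000

Mainline income levy:
  $598,000 × 10% = $59,800

Excess of parallel minimum levy over mainline income levy: $237,000 − $59,800 = $177,200.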